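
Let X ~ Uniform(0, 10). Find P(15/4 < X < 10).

P(15/4 < X < 10) = ∫_{15/4}^{10} f(x) dx
where f(x) = \frac{1}{10}
= \frac{5}{8}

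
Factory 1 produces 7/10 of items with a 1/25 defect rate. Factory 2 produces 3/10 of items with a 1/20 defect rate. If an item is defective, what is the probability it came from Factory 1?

Using Bayes' theorem:
P(F1) = 7/10, P(D|F1) = 1/25
P(F2) = 3/10, P(D|F2) = 1/20
P(D) = P(D|F1)P(F1) + P(D|F2)P(F2)
     = \frac{43}{1000}
P(F1|D) = P(D|F1)P(F1) / P(D)
= \frac{28}{43}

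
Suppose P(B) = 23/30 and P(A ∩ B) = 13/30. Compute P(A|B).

P(A|B) = P(A ∩ B) / P(B)
= (13/30) / (23/30)
= 13/23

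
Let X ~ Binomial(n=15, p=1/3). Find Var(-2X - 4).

For X ~ Binomial(n=15, p=1/3):
Var(X) = \frac{10}{3}
Var(-2X - 4) = (-2)² × Var(X) = 4 × \frac{10}{3} = \frac{40}{3}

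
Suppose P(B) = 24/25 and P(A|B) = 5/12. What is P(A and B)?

By definition, P(A|B) = P(A ∩ B) / P(B)
So P(A ∩ B) = P(A|B) × P(B)
= 5/12 × 24/25
= 2/5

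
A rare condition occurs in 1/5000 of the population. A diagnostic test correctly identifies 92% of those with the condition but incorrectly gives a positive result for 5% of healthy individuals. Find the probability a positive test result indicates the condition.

Let D = the rare event, + = positive/flagged.
P(D) = 1/5000
P(+|D) = 92/100 = 23/25
P(+|D') = 5/100 = 1/20
P(+) = P(+|D)P(D) + P(+|D')P(D')
     = \frac{23}{25} × \frac{1}{5000} + \frac{1}{20} × \frac{4999}{5000}
     = \frac{25087}{500000}
P(D|+) = P(+|D)P(D)/P(+) = \frac{92}{25087}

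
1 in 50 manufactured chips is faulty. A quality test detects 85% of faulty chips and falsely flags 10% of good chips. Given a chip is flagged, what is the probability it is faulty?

Let D = the rare event, + = positive/flagged.
P(D) = 1/50
P(+|D) = 85/100 = 17/20
P(+|D') = 10/100 = 1/10
P(+) = P(+|D)P(D) + P(+|D')P(D')
     = \frac{17}{20} × \frac{1}{50} + \frac{1}{10} × \frac{49}{50}
     = \frac{23}{200}
P(D|+) = P(+|D)P(D)/P(+) = \frac{17}{115}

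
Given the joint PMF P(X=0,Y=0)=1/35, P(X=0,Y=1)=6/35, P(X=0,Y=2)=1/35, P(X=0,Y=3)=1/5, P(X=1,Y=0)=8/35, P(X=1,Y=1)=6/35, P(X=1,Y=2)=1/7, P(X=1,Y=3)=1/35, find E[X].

First find marginal of X:
P(X=0) = 3/7
P(X=1) = 4/7
E[X] = 0 × 3/7 + 1 × 4/7 = 4/7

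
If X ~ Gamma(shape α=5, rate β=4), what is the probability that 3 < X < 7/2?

P(3 < X < 7/2) = ∫_{3}^{7/2} f(x) dx
where f(x) = \frac{128 x^{4} e^{- 4 x}}{3}
= \frac{-2171 + 1237 e^{2}}{e^{14}}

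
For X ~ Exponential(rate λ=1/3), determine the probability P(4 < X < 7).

P(4 < X < 7) = ∫_{4}^{7} f(x) dx
where f(x) = \frac{e^{- \frac{x}{3}}}{3}
= - \frac{1 - e}{e^{\frac{7}{3}}}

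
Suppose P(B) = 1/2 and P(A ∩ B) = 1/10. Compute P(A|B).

P(A|B) = P(A ∩ B) / P(B)
= (1/10) / (1/2)
= 1/5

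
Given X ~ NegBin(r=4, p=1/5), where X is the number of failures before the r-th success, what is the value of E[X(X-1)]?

E[X(X-1)] = E[X² - X] = E[X²] - E[X]
E[X] = 16
E[X²] = Var(X) + (E[X])² = 80 + (16)² = 336
E[X(X-1)] = 336 - 16 = 320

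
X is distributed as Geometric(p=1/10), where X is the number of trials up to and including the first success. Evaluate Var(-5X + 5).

For X ~ Geometric(p=1/10), where X is the number of trials up to and including the first success:
Var(X) = 90
Var(-5X + 5) = (-5)² × Var(X) = 25 × 90 = 2250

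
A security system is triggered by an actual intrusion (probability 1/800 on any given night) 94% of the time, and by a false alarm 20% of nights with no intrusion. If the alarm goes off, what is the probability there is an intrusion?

Let D = the rare event, + = positive/flagged.
P(D) = 1/800
P(+|D) = 94/100 = 47/50
P(+|D') = 20/100 = 1/5
P(+) = P(+|D)P(D) + P(+|D')P(D')
     = \frac{47}{50} × \frac{1}{800} + \frac{1}{5} × \frac{799}{800}
     = \frac{8037}{40000}
P(D|+) = P(+|D)P(D)/P(+) = \frac{1}{171}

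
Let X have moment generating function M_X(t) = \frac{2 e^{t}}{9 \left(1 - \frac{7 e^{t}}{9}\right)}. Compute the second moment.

To find E[X^2], compute M^(2)(0):
M^(1)(t) = \frac{2 e^{t}}{9 \left(1 - \frac{7 e^{t}}{9}\right)} + \frac{14 e^{2 t}}{81 \left(1 - \frac{7 e^{t}}{9}\right)^{2}}
M^(2)(t) = \frac{2 e^{t}}{9 \left(1 - \frac{7 e^{t}}{9}\right)} + \frac{14 e^{2 t}}{27 \left(1 - \frac{7 e^{t}}{9}\right)^{2}} + \frac{196 e^{3 t}}{729 \left(1 - \frac{7 e^{t}}{9}\right)^{3}}
M^(2)(0) = 36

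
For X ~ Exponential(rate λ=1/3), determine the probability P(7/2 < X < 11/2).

P(7/2 < X < 11/2) = ∫_{7/2}^{11/2} f(x) dx
where f(x) = \frac{e^{- \frac{x}{3}}}{3}
= - \frac{1 - e^{\frac{2}{3}}}{e^{\frac{11}{6}}}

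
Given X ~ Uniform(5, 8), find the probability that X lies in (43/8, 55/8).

P(43/8 < X < 55/8) = ∫_{43/8}^{55/8} f(x) dx
where f(x) = \frac{1}{3}
= \frac{1}{2}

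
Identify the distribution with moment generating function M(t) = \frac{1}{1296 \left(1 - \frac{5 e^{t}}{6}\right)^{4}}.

The MGF M(t) = \frac{1}{1296 \left(1 - \frac{5 e^{t}}{6}\right)^{4}} is the standard form for the NegativeBinomial distribution.
Comparing with the known MGF formula identifies: NegBin(r=4, p=1/6), X = failures before r-th success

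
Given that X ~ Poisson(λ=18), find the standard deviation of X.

For X ~ Poisson(λ=18):
Var(X) = 18
SD(X) = √(Var(X)) = √(18) = 3 \sqrt{2}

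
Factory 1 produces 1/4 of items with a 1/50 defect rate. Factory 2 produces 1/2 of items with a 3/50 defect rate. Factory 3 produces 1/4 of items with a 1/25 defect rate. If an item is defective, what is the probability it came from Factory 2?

Using Bayes' theorem:
P(F1) = 1/4, P(D|F1) = 1/50
P(F2) = 1/2, P(D|F2) = 3/50
P(F3) = 1/4, P(D|F3) = 1/25
P(D) = P(D|F1)P(F1) + P(D|F2)P(F2) + P(D|F3)P(F3)
     = \frac{9}{200}
P(F2|D) = P(D|F2)P(F2) / P(D)
= \frac{2}{3}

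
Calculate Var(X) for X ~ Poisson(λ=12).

For X ~ Poisson(λ=12):
Var(X) = 12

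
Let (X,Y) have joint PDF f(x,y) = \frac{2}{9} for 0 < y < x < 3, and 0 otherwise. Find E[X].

f_X(x) = ∫_0^x \frac{2}{9} dy = \frac{2 x}{9}
E[X] = ∫_0^3 x × (\frac{2 x}{9}) dx = 2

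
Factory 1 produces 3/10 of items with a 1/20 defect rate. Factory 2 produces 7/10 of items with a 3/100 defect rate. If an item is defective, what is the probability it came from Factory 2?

Using Bayes' theorem:
P(F1) = 3/10, P(D|F1) = 1/20
P(F2) = 7/10, P(D|F2) = 3/100
P(D) = P(D|F1)P(F1) + P(D|F2)P(F2)
     = \frac{9}{250}
P(F2|D) = P(D|F2)P(F2) / P(D)
= \frac{7}{12}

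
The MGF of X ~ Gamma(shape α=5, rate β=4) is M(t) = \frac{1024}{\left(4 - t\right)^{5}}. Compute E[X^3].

To find E[X^3], compute M^(3)(0):
M^(1)(t) = \frac{5120}{\left(4 - t\right)^{6}}
M^(2)(t) = \frac{30720}{\left(4 - t\right)^{7}}
M^(3)(t) = \frac{215040}{\left(4 - t\right)^{8}}
M^(3)(0) = \frac{105}{32}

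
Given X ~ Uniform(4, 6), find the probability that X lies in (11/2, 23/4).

P(11/2 < X < 23/4) = ∫_{11/2}^{23/4} f(x) dx
where f(x) = \frac{1}{2}
= \frac{1}{8}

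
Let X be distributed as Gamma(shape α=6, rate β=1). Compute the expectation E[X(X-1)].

E[X(X-1)] = E[X² - X] = E[X²] - E[X]
E[X] = 6
E[X²] = Var(X) + (E[X])² = 6 + (6)² = 42
E[X(X-1)] = 42 - 6 = 36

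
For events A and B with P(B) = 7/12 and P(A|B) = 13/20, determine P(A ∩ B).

By definition, P(A|B) = P(A ∩ B) / P(B)
So P(A ∩ B) = P(A|B) × P(B)
= 13/20 × 7/12
= 91/240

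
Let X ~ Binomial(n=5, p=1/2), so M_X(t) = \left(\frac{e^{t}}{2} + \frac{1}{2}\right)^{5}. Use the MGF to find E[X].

To find E[X], compute M^(1)(0):
M^(1)(t) = \frac{5 \left(\frac{e^{t}}{2} + \frac{1}{2}\right)^{4} e^{t}}{2}
M^(1)(0) = \frac{5}{2}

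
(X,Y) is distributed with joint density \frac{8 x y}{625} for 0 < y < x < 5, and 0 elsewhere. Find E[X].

f_X(x) = ∫_0^x \frac{8 x y}{625} dy = \frac{4 x^{3}}{625}
E[X] = ∫_0^5 x × (\frac{4 x^{3}}{625}) dx = 4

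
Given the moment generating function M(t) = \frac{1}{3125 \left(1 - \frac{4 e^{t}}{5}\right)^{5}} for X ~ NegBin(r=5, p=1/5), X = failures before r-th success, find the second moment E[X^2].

To find E[X^2], compute M^(2)(0):
M^(1)(t) = \frac{4 e^{t}}{3125 \left(1 - \frac{4 e^{t}}{5}\right)^{6}}
M^(2)(t) = \frac{4 e^{t}}{3125 \left(1 - \frac{4 e^{t}}{5}\right)^{6}} + \frac{96 e^{2 t}}{15625 \left(1 - \frac{4 e^{t}}{5}\right)^{7}}
M^(2)(0) = 500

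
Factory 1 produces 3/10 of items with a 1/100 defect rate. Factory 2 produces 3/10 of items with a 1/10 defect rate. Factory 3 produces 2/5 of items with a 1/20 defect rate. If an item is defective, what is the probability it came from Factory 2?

Using Bayes' theorem:
P(F1) = 3/10, P(D|F1) = 1/100
P(F2) = 3/10, P(D|F2) = 1/10
P(F3) = 2/5, P(D|F3) = 1/20
P(D) = P(D|F1)P(F1) + P(D|F2)P(F2) + P(D|F3)P(F3)
     = \frac{53}{1000}
P(F2|D) = P(D|F2)P(F2) / P(D)
= \frac{30}{53}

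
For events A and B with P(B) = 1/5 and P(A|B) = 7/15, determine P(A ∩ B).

By definition, P(A|B) = P(A ∩ B) / P(B)
So P(A ∩ B) = P(A|B) × P(B)
= 7/15 × 1/5
= 7/75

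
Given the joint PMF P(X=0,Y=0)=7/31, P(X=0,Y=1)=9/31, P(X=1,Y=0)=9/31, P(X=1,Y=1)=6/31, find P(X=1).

P(X=1) = P(X=1,Y=0) + P(X=1,Y=1)
= 9/31 + 6/31
= 15/31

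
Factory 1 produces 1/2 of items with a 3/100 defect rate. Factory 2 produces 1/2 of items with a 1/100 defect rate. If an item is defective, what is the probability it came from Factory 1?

Using Bayes' theorem:
P(F1) = 1/2, P(D|F1) = 3/100
P(F2) = 1/2, P(D|F2) = 1/100
P(D) = P(D|F1)P(F1) + P(D|F2)P(F2)
     = \frac{1}{50}
P(F1|D) = P(D|F1)P(F1) / P(D)
= \frac{3}{4}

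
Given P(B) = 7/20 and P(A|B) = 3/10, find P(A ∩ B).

By definition, P(A|B) = P(A ∩ B) / P(B)
So P(A ∩ B) = P(A|B) × P(B)
= 3/10 × 7/20
= 21/200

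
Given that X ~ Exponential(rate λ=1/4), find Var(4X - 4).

For X ~ Exponential(rate λ=1/4):
Var(X) = 16
Var(4X - 4) = (4)² × Var(X) = 16 × 16 = 256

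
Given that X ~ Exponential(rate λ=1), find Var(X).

For X ~ Exponential(rate λ=1):
Var(X) = 1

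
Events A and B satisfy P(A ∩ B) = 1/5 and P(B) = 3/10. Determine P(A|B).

P(A|B) = P(A ∩ B) / P(B)
= (1/5) / (3/10)
= 2/3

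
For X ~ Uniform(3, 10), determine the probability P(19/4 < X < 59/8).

P(19/4 < X < 59/8) = ∫_{19/4}^{59/8} f(x) dx
where f(x) = \frac{1}{7}
= \frac{3}{8}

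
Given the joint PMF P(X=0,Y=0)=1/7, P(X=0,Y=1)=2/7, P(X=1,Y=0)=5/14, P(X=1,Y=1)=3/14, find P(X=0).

P(X=0) = P(X=0,Y=0) + P(X=0,Y=1)
= 1/7 + 2/7
= 3/7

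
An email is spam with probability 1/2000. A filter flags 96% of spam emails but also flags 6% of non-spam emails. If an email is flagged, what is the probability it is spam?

Let D = the rare event, + = positive/flagged.
P(D) = 1/2000
P(+|D) = 96/100 = 24/25
P(+|D') = 6/100 = 3/50
P(+) = P(+|D)P(D) + P(+|D')P(D')
     = \frac{24}{25} × \frac{1}{2000} + \frac{3}{50} × \frac{1999}{2000}
     = \frac{1209}{20000}
P(D|+) = P(+|D)P(D)/P(+) = \frac{16}{2015}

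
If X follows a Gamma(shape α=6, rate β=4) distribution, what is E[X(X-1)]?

E[X(X-1)] = E[X² - X] = E[X²] - E[X]
E[X] = \frac{3}{2}
E[X²] = Var(X) + (E[X])² = \frac{3}{8} + (\frac{3}{2})² = \frac{21}{8}
E[X(X-1)] = \frac{21}{8} - \frac{3}{2} = \frac{9}{8}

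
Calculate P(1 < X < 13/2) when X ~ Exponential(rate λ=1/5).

P(1 < X < 13/2) = ∫_{1}^{13/2} f(x) dx
where f(x) = \frac{e^{- \frac{x}{5}}}{5}
= - \frac{1}{e^{\frac{13}{10}}} + e^{- \frac{1}{5}}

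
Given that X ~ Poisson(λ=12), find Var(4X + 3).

For X ~ Poisson(λ=12):
Var(X) = 12
Var(4X + 3) = (4)² × Var(X) = 16 × 12 = 192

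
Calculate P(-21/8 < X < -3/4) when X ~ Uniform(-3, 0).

P(-21/8 < X < -3/4) = ∫_{-21/8}^{-3/4} f(x) dx
where f(x) = \frac{1}{3}
= \frac{5}{8}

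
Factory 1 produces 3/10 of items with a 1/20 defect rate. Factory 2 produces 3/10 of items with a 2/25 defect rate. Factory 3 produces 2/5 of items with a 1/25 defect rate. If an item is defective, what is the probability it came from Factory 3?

Using Bayes' theorem:
P(F1) = 3/10, P(D|F1) = 1/20
P(F2) = 3/10, P(D|F2) = 2/25
P(F3) = 2/5, P(D|F3) = 1/25
P(D) = P(D|F1)P(F1) + P(D|F2)P(F2) + P(D|F3)P(F3)
     = \frac{11}{200}
P(F3|D) = P(D|F3)P(F3) / P(D)
= \frac{16}{55}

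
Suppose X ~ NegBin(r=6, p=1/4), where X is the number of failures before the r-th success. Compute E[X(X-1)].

E[X(X-1)] = E[X² - X] = E[X²] - E[X]
E[X] = 18
E[X²] = Var(X) + (E[X])² = 72 + (18)² = 396
E[X(X-1)] = 396 - 18 = 378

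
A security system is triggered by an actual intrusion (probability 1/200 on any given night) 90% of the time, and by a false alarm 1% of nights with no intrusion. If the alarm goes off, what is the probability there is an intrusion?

Let D = the rare event, + = positive/flagged.
P(D) = 1/200
P(+|D) = 90/100 = 9/10
P(+|D') = 1/100
P(+) = P(+|D)P(D) + P(+|D')P(D')
     = \frac{9}{10} × \frac{1}{200} + \frac{1}{100} × \frac{199}{200}
     = \frac{289}{20000}
P(D|+) = P(+|D)P(D)/P(+) = \frac{90}{289}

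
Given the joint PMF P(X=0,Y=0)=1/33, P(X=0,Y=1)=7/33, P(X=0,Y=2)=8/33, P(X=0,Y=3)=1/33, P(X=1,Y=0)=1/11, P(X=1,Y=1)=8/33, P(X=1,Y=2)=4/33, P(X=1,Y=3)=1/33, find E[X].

First find marginal of X:
P(X=0) = 17/33
P(X=1) = 16/33
E[X] = 0 × 17/33 + 1 × 16/33 = 16/33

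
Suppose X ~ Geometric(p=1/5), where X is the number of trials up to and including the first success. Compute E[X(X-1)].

E[X(X-1)] = E[X² - X] = E[X²] - E[X]
E[X] = 5
E[X²] = Var(X) + (E[X])² = 20 + (5)² = 45
E[X(X-1)] = 45 - 5 = 40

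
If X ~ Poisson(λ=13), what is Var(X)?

For X ~ Poisson(λ=13):
Var(X) = 13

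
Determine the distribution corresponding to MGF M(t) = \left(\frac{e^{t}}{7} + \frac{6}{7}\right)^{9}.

The MGF M(t) = \left(\frac{e^{t}}{7} + \frac{6}{7}\right)^{9} is the standard form for the Binomial distribution.
Comparing with the known MGF formula identifies: Binomial(n=9, p=1/7)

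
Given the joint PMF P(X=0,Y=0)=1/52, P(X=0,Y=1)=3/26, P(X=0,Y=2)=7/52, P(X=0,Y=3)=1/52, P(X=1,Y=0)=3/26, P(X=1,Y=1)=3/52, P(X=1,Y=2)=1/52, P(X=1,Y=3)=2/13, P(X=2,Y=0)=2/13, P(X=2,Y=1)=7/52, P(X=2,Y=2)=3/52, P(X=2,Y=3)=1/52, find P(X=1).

P(X=1) = P(X=1,Y=0) + P(X=1,Y=1) + P(X=1,Y=2) + P(X=1,Y=3)
= 3/26 + 3/52 + 1/52 + 2/13
= 9/26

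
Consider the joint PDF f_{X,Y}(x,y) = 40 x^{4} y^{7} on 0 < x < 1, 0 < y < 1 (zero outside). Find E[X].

E[X] = ∫_0^1 ∫_0^1 x × f(x,y) dy dx
= ∫_0^1 ∫_0^1 x × (40 x^{4} y^{7}) dy dx
= \frac{5}{6}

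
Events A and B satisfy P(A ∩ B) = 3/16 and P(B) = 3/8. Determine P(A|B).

P(A|B) = P(A ∩ B) / P(B)
= (3/16) / (3/8)
= 1/2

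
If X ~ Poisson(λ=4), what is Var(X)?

For X ~ Poisson(λ=4):
Var(X) = 4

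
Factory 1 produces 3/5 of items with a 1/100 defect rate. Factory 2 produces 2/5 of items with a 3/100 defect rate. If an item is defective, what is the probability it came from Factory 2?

Using Bayes' theorem:
P(F1) = 3/5, P(D|F1) = 1/100
P(F2) = 2/5, P(D|F2) = 3/100
P(D) = P(D|F1)P(F1) + P(D|F2)P(F2)
     = \frac{9}{500}
P(F2|D) = P(D|F2)P(F2) / P(D)
= \frac{2}{3}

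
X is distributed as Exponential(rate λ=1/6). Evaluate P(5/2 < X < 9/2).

P(5/2 < X < 9/2) = ∫_{5/2}^{9/2} f(x) dx
where f(x) = \frac{e^{- \frac{x}{6}}}{6}
= - \frac{1}{e^{\frac{3}{4}}} + e^{- \frac{5}{12}}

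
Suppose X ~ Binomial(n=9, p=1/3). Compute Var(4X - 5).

For X ~ Binomial(n=9, p=1/3):
Var(X) = 2
Var(4X - 5) = (4)² × Var(X) = 16 × 2 = 32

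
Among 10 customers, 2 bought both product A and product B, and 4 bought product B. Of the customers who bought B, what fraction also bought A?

P(A ∩ B) = 2/10 = 1/5
P(B) = 4/10 = 2/5
P(A|B) = P(A ∩ B) / P(B) = (1/5) / (2/5) = 1/2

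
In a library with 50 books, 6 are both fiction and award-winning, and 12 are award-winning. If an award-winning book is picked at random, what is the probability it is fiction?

P(A ∩ B) = 6/50 = 3/25
P(B) = 12/50 = 6/25
P(A|B) = P(A ∩ B) / P(B) = (3/25) / (6/25) = 1/2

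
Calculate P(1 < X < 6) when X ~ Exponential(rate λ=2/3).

P(1 < X < 6) = ∫_{1}^{6} f(x) dx
where f(x) = \frac{2 e^{- \frac{2 x}{3}}}{3}
= - \frac{1}{e^{4}} + e^{- \frac{2}{3}}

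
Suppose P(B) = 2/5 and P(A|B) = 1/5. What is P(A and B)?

By definition, P(A|B) = P(A ∩ B) / P(B)
So P(A ∩ B) = P(A|B) × P(B)
= 1/5 × 2/5
= 2/25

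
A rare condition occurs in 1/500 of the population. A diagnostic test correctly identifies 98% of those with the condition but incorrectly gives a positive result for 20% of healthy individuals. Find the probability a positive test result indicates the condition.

Let D = the rare event, + = positive/flagged.
P(D) = 1/500
P(+|D) = 98/100 = 49/50
P(+|D') = 20/100 = 1/5
P(+) = P(+|D)P(D) + P(+|D')P(D')
     = \frac{49}{50} × \frac{1}{500} + \frac{1}{5} × \frac{499}{500}
     = \frac{5039}{25000}
P(D|+) = P(+|D)P(D)/P(+) = \frac{49}{5039}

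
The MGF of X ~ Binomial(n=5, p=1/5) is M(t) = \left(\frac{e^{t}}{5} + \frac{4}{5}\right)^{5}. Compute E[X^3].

To find E[X^3], compute M^(3)(0):
M^(1)(t) = \left(\frac{e^{t}}{5} + \frac{4}{5}\right)^{4} e^{t}
M^(2)(t) = \left(\frac{e^{t}}{5} + \frac{4}{5}\right)^{4} e^{t} + \frac{4 \left(\frac{e^{t}}{5} + \frac{4}{5}\right)^{3} e^{2 t}}{5}
M^(3)(t) = \left(\frac{e^{t}}{5} + \frac{4}{5}\right)^{4} e^{t} + \frac{12 \left(\frac{e^{t}}{5} + \frac{4}{5}\right)^{3} e^{2 t}}{5} + \frac{12 \left(\frac{e^{t}}{5} + \frac{4}{5}\right)^{2} e^{3 t}}{25}
M^(3)(0) = \frac{97}{25}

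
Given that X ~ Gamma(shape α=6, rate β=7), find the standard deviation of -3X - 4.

For X ~ Gamma(shape α=6, rate β=7):
Var(X) = \frac{6}{49}
SD(X) = √(Var(X)) = √(\frac{6}{49}) = \frac{\sqrt{6}}{7}
SD(-3X - 4) = |-3| × SD(X) = 3 × \frac{\sqrt{6}}{7} = \frac{3 \sqrt{6}}{7}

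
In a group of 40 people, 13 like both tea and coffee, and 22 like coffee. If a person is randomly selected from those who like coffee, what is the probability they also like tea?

P(A ∩ B) = 13/40
P(B) = 22/40 = 11/20
P(A|B) = P(A ∩ B) / P(B) = (13/40) / (11/20) = 13/22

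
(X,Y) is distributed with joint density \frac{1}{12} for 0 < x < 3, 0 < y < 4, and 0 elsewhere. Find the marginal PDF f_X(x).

f_X(x) = ∫_0^4 f(x,y) dy
= ∫_0^4 \frac{1}{12} dy
= \frac{1}{3} for 0 < x < 3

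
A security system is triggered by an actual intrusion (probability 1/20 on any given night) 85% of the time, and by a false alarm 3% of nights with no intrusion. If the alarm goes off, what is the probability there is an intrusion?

Let D = the rare event, + = positive/flagged.
P(D) = 1/20
P(+|D) = 85/100 = 17/20
P(+|D') = 3/100
P(+) = P(+|D)P(D) + P(+|D')P(D')
     = \frac{17}{20} × \frac{1}{20} + \frac{3}{100} × \frac{19}{20}
     = \frac{71}{1000}
P(D|+) = P(+|D)P(D)/P(+) = \frac{85}{142}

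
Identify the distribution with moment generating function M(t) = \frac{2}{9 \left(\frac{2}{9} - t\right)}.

The MGF M(t) = \frac{2}{9 \left(\frac{2}{9} - t\right)} is the standard form for the Exponential distribution.
Comparing with the known MGF formula identifies: Exponential(rate λ=2/9)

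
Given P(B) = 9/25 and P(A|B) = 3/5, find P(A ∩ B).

By definition, P(A|B) = P(A ∩ B) / P(B)
So P(A ∩ B) = P(A|B) × P(B)
= 3/5 × 9/25
= 27/125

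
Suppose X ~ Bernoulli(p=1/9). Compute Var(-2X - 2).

For X ~ Bernoulli(p=1/9):
Var(X) = \frac{8}{81}
Var(-2X - 2) = (-2)² × Var(X) = 4 × \frac{8}{81} = \frac{32}{81}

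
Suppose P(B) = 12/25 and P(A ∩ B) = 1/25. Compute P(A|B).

P(A|B) = P(A ∩ B) / P(B)
= (1/25) / (12/25)
= 1/12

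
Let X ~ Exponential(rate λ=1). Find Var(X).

For X ~ Exponential(rate λ=1):
Var(X) = 1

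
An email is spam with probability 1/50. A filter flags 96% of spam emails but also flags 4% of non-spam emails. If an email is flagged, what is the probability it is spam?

Let D = the rare event, + = positive/flagged.
P(D) = 1/50
P(+|D) = 96/100 = 24/25
P(+|D') = 4/100 = 1/25
P(+) = P(+|D)P(D) + P(+|D')P(D')
     = \frac{24}{25} × \frac{1}{50} + \frac{1}{25} × \frac{49}{50}
     = \frac{73}{1250}
P(D|+) = P(+|D)P(D)/P(+) = \frac{24}{73}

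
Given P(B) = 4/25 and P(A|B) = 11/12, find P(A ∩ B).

By definition, P(A|B) = P(A ∩ B) / P(B)
So P(A ∩ B) = P(A|B) × P(B)
= 11/12 × 4/25
= 11/75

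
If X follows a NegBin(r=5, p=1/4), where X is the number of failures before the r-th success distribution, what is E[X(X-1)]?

E[X(X-1)] = E[X² - X] = E[X²] - E[X]
E[X] = 15
E[X²] = Var(X) + (E[X])² = 60 + (15)² = 285
E[X(X-1)] = 285 - 15 = 270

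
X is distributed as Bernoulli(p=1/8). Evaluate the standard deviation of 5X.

For X ~ Bernoulli(p=1/8):
Var(X) = \frac{7}{64}
SD(X) = √(Var(X)) = √(\frac{7}{64}) = \frac{\sqrt{7}}{8}
SD(5X) = |5| × SD(X) = 5 × \frac{\sqrt{7}}{8} = \frac{5 \sqrt{7}}{8}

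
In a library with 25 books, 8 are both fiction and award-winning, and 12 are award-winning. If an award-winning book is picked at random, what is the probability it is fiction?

P(A ∩ B) = 8/25
P(B) = 12/25
P(A|B) = P(A ∩ B) / P(B) = (8/25) / (12/25) = 2/3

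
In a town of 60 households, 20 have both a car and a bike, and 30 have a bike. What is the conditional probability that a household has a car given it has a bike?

P(A ∩ B) = 20/60 = 1/3
P(B) = 30/60 = 1/2
P(A|B) = P(A ∩ B) / P(B) = (1/3) / (1/2) = 2/3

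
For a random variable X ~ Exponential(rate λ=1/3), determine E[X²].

Using the identity E[X²] = Var(X) + (E[X])²:
E[X] = 3
Var(X) = 9
E[X²] = 9 + (3)²
= 18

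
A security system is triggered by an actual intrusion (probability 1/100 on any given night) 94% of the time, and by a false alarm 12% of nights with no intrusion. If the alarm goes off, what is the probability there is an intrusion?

Let D = the rare event, + = positive/flagged.
P(D) = 1/100
P(+|D) = 94/100 = 47/50
P(+|D') = 12/100 = 3/25
P(+) = P(+|D)P(D) + P(+|D')P(D')
     = \frac{47}{50} × \frac{1}{100} + \frac{3}{25} × \frac{99}{100}
     = \frac{641}{5000}
P(D|+) = P(+|D)P(D)/P(+) = \frac{47}{641}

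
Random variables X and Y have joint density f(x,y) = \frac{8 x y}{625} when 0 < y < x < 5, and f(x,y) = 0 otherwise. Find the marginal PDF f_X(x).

f_X(x) = ∫_0^x \frac{8 x y}{625} dy = \frac{4 x^{3}}{625}
for 0 < x < 5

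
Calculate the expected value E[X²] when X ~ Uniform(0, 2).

Using the identity E[X²] = Var(X) + (E[X])²:
E[X] = 1
Var(X) = \frac{1}{3}
E[X²] = \frac{1}{3} + (1)²
= \frac{4}{3}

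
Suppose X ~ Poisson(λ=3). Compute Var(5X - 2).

For X ~ Poisson(λ=3):
Var(X) = 3
Var(5X - 2) = (5)² × Var(X) = 25 × 3 = 75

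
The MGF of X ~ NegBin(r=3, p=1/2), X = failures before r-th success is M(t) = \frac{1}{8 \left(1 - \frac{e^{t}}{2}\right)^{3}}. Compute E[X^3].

To find E[X^3], compute M^(3)(0):
M^(1)(t) = \frac{3 e^{t}}{16 \left(1 - \frac{e^{t}}{2}\right)^{4}}
M^(2)(t) = \frac{3 e^{t}}{16 \left(1 - \frac{e^{t}}{2}\right)^{4}} + \frac{3 e^{2 t}}{8 \left(1 - \frac{e^{t}}{2}\right)^{5}}
M^(3)(t) = \frac{3 e^{t}}{16 \left(1 - \frac{e^{t}}{2}\right)^{4}} + \frac{9 e^{2 t}}{8 \left(1 - \frac{e^{t}}{2}\right)^{5}} + \frac{15 e^{3 t}}{16 \left(1 - \frac{e^{t}}{2}\right)^{6}}
M^(3)(0) = 99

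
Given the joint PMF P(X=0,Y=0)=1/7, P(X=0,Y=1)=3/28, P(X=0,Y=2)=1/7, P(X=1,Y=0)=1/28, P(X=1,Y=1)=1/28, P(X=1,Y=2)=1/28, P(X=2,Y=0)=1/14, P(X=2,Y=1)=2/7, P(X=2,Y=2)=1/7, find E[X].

First find marginal of X:
P(X=0) = 11/28
P(X=1) = 3/28
P(X=2) = 1/2
E[X] = 0 × 11/28 + 1 × 3/28 + 2 × 1/2 = 31/28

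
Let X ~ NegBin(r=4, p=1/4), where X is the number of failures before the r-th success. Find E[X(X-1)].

E[X(X-1)] = E[X² - X] = E[X²] - E[X]
E[X] = 12
E[X²] = Var(X) + (E[X])² = 48 + (12)² = 192
E[X(X-1)] = 192 - 12 = 180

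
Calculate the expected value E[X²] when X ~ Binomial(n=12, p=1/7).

Using the identity E[X²] = Var(X) + (E[X])²:
E[X] = \frac{12}{7}
Var(X) = \frac{72}{49}
E[X²] = \frac{72}{49} + (\frac{12}{7})²
= \frac{216}{49}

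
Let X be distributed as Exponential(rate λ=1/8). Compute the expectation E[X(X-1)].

E[X(X-1)] = E[X² - X] = E[X²] - E[X]
E[X] = 8
E[X²] = Var(X) + (E[X])² = 64 + (8)² = 128
E[X(X-1)] = 128 - 8 = 120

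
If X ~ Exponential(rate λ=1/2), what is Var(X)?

For X ~ Exponential(rate λ=1/2):
Var(X) = 4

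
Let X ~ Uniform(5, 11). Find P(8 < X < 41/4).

P(8 < X < 41/4) = ∫_{8}^{41/4} f(x) dx
where f(x) = \frac{1}{6}
= \frac{3}{8}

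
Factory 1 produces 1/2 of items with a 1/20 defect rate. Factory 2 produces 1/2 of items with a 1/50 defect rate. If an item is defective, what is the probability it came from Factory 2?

Using Bayes' theorem:
P(F1) = 1/2, P(D|F1) = 1/20
P(F2) = 1/2, P(D|F2) = 1/50
P(D) = P(D|F1)P(F1) + P(D|F2)P(F2)
     = \frac{7}{200}
P(F2|D) = P(D|F2)P(F2) / P(D)
= \frac{2}{7}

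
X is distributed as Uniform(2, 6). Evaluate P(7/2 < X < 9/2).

P(7/2 < X < 9/2) = ∫_{7/2}^{9/2} f(x) dx
where f(x) = \frac{1}{4}
= \frac{1}{4}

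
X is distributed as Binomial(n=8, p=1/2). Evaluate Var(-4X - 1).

For X ~ Binomial(n=8, p=1/2):
Var(X) = 2
Var(-4X - 1) = (-4)² × Var(X) = 16 × 2 = 32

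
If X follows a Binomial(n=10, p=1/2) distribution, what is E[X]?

For X ~ Binomial(n=10, p=1/2), the expected value is:
E[X] = 5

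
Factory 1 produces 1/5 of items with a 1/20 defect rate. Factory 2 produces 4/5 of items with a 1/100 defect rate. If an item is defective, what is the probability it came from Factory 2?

Using Bayes' theorem:
P(F1) = 1/5, P(D|F1) = 1/20
P(F2) = 4/5, P(D|F2) = 1/100
P(D) = P(D|F1)P(F1) + P(D|F2)P(F2)
     = \frac{9}{500}
P(F2|D) = P(D|F2)P(F2) / P(D)
= \frac{4}{9}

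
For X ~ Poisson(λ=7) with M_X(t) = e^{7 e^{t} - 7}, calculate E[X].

To find E[X], compute M^(1)(0):
M^(1)(t) = 7 e^{t} e^{7 e^{t} - 7}
M^(1)(0) = 7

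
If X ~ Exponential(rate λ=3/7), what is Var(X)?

For X ~ Exponential(rate λ=3/7):
Var(X) = \frac{49}{9}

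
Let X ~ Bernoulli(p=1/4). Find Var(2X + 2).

For X ~ Bernoulli(p=1/4):
Var(X) = \frac{3}{16}
Var(2X + 2) = (2)² × Var(X) = 4 × \frac{3}{16} = \frac{3}{4}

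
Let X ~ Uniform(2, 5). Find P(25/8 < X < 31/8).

P(25/8 < X < 31/8) = ∫_{25/8}^{31/8} f(x) dx
where f(x) = \frac{1}{3}
= \frac{1}{4}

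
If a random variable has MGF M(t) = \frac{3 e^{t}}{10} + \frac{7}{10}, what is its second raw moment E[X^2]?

To find E[X^2], compute M^(2)(0):
M^(1)(t) = \frac{3 e^{t}}{10}
M^(2)(t) = \frac{3 e^{t}}{10}
M^(2)(0) = \frac{3}{10}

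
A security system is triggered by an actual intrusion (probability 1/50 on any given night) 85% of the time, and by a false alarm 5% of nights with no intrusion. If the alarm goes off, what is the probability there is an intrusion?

Let D = the rare event, + = positive/flagged.
P(D) = 1/50
P(+|D) = 85/100 = 17/20
P(+|D') = 5/100 = 1/20
P(+) = P(+|D)P(D) + P(+|D')P(D')
     = \frac{17}{20} × \frac{1}{50} + \frac{1}{20} × \frac{49}{50}
     = \frac{33}{500}
P(D|+) = P(+|D)P(D)/P(+) = \frac{17}{66}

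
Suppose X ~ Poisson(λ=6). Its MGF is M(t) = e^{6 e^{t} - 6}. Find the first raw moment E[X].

To find E[X], compute M^(1)(0):
M^(1)(t) = 6 e^{t} e^{6 e^{t} - 6}
M^(1)(0) = 6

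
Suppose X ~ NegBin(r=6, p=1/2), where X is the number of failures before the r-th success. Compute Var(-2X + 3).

For X ~ NegBin(r=6, p=1/2), where X is the number of failures before the r-th success:
Var(X) = 12
Var(-2X + 3) = (-2)² × Var(X) = 4 × 12 = 48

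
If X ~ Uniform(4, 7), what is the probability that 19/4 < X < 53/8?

P(19/4 < X < 53/8) = ∫_{19/4}^{53/8} f(x) dx
where f(x) = \frac{1}{3}
= \frac{5}{8}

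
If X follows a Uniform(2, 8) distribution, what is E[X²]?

Using the identity E[X²] = Var(X) + (E[X])²:
E[X] = 5
Var(X) = 3
E[X²] = 3 + (5)²
= 28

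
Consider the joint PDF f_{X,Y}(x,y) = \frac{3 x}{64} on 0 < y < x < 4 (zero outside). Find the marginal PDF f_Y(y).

f_Y(y) = ∫_y^4 \frac{3 x}{64} dx = \frac{3}{8} - \frac{3 y^{2}}{128}
for 0 < y < 4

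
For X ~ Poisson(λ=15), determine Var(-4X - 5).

For X ~ Poisson(λ=15):
Var(X) = 15
Var(-4X - 5) = (-4)² × Var(X) = 16 × 15 = 240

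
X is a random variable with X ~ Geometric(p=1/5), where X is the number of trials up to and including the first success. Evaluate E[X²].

Using the identity E[X²] = Var(X) + (E[X])²:
E[X] = 5
Var(X) = 20
E[X²] = 20 + (5)²
= 45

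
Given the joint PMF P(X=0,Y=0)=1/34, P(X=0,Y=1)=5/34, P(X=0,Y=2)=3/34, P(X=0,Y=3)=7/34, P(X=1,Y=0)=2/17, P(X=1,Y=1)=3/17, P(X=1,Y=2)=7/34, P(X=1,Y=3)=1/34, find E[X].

First find marginal of X:
P(X=0) = 8/17
P(X=1) = 9/17
E[X] = 0 × 8/17 + 1 × 9/17 = 9/17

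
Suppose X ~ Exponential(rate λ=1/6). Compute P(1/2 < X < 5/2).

P(1/2 < X < 5/2) = ∫_{1/2}^{5/2} f(x) dx
where f(x) = \frac{e^{- \frac{x}{6}}}{6}
= - \frac{1 - e^{\frac{1}{3}}}{e^{\frac{5}{12}}}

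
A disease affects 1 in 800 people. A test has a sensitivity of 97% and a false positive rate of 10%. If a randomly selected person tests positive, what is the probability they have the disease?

Let D = the rare event, + = positive/flagged.
P(D) = 1/800
P(+|D) = 97/100
P(+|D') = 10/100 = 1/10
P(+) = P(+|D)P(D) + P(+|D')P(D')
     = \frac{97}{100} × \frac{1}{800} + \frac{1}{10} × \frac{799}{800}
     = \frac{8087}{80000}
P(D|+) = P(+|D)P(D)/P(+) = \frac{97}{8087}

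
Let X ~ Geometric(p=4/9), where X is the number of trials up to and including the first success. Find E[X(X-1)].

E[X(X-1)] = E[X² - X] = E[X²] - E[X]
E[X] = \frac{9}{4}
E[X²] = Var(X) + (E[X])² = \frac{45}{16} + (\frac{9}{4})² = \frac{63}{8}
E[X(X-1)] = \frac{63}{8} - \frac{9}{4} = \frac{45}{8}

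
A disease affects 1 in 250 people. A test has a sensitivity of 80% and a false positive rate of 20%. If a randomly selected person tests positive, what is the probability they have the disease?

Let D = the rare event, + = positive/flagged.
P(D) = 1/250
P(+|D) = 80/100 = 4/5
P(+|D') = 20/100 = 1/5
P(+) = P(+|D)P(D) + P(+|D')P(D')
     = \frac{4}{5} × \frac{1}{250} + \frac{1}{5} × \frac{249}{250}
     = \frac{253}{1250}
P(D|+) = P(+|D)P(D)/P(+) = \frac{4}{253}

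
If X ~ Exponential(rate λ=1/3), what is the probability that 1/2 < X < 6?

P(1/2 < X < 6) = ∫_{1/2}^{6} f(x) dx
where f(x) = \frac{e^{- \frac{x}{3}}}{3}
= - \frac{1}{e^{2}} + e^{- \frac{1}{6}}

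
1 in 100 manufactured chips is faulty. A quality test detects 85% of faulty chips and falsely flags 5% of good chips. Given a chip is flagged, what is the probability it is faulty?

Let D = the rare event, + = positive/flagged.
P(D) = 1/100
P(+|D) = 85/100 = 17/20
P(+|D') = 5/100 = 1/20
P(+) = P(+|D)P(D) + P(+|D')P(D')
     = \frac{17}{20} × \frac{1}{100} + \frac{1}{20} × \frac{99}{100}
     = \frac{29}{500}
P(D|+) = P(+|D)P(D)/P(+) = \frac{17}{116}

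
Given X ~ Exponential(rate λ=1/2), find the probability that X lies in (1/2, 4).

P(1/2 < X < 4) = ∫_{1/2}^{4} f(x) dx
where f(x) = \frac{e^{- \frac{x}{2}}}{2}
= - \frac{1}{e^{2}} + e^{- \frac{1}{4}}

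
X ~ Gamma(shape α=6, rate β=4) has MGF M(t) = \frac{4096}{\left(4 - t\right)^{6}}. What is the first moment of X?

To find E[X], compute M^(1)(0):
M^(1)(t) = \frac{24576}{\left(4 - t\right)^{7}}
M^(1)(0) = \frac{3}{2}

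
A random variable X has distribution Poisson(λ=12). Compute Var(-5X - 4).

For X ~ Poisson(λ=12):
Var(X) = 12
Var(-5X - 4) = (-5)² × Var(X) = 25 × 12 = 300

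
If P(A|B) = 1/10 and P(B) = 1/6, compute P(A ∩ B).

By definition, P(A|B) = P(A ∩ B) / P(B)
So P(A ∩ B) = P(A|B) × P(B)
= 1/10 × 1/6
= 1/60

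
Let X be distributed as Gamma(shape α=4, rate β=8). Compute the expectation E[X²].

Using the identity E[X²] = Var(X) + (E[X])²:
E[X] = \frac{1}{2}
Var(X) = \frac{1}{16}
E[X²] = \frac{1}{16} + (\frac{1}{2})²
= \frac{5}{16}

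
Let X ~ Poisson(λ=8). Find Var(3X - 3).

For X ~ Poisson(λ=8):
Var(X) = 8
Var(3X - 3) = (3)² × Var(X) = 9 × 8 = 72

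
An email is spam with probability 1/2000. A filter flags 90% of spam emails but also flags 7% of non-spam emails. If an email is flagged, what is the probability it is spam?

Let D = the rare event, + = positive/flagged.
P(D) = 1/2000
P(+|D) = 90/100 = 9/10
P(+|D') = 7/100
P(+) = P(+|D)P(D) + P(+|D')P(D')
     = \frac{9}{10} × \frac{1}{2000} + \frac{7}{100} × \frac{1999}{2000}
     = \frac{14083}{200000}
P(D|+) = P(+|D)P(D)/P(+) = \frac{90}{14083}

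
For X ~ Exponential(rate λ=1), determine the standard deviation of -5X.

For X ~ Exponential(rate λ=1):
Var(X) = 1
SD(X) = √(Var(X)) = √(1) = 1
SD(-5X) = |-5| × SD(X) = 5 × 1 = 5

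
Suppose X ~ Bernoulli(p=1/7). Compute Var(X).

For X ~ Bernoulli(p=1/7):
Var(X) = \frac{6}{49}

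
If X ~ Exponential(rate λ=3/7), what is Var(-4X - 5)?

For X ~ Exponential(rate λ=3/7):
Var(X) = \frac{49}{9}
Var(-4X - 5) = (-4)² × Var(X) = 16 × \frac{49}{9} = \frac{784}{9}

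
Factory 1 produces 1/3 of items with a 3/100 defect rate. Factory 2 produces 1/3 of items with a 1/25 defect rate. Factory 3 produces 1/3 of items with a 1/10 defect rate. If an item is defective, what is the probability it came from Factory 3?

Using Bayes' theorem:
P(F1) = 1/3, P(D|F1) = 3/100
P(F2) = 1/3, P(D|F2) = 1/25
P(F3) = 1/3, P(D|F3) = 1/10
P(D) = P(D|F1)P(F1) + P(D|F2)P(F2) + P(D|F3)P(F3)
     = \frac{17}{300}
P(F3|D) = P(D|F3)P(F3) / P(D)
= \frac{10}{17}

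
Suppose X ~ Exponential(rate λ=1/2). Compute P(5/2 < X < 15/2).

P(5/2 < X < 15/2) = ∫_{5/2}^{15/2} f(x) dx
where f(x) = \frac{e^{- \frac{x}{2}}}{2}
= - \frac{1 - e^{\frac{5}{2}}}{e^{\frac{15}{4}}}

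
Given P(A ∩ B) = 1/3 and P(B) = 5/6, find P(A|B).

P(A|B) = P(A ∩ B) / P(B)
= (1/3) / (5/6)
= 2/5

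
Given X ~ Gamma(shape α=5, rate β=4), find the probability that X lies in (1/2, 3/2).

P(1/2 < X < 3/2) = ∫_{1/2}^{3/2} f(x) dx
where f(x) = \frac{128 x^{4} e^{- 4 x}}{3}
= \frac{-115 + 7 e^{4}}{e^{6}}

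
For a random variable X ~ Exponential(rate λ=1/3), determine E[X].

For X ~ Exponential(rate λ=1/3), the expected value is:
E[X] = 3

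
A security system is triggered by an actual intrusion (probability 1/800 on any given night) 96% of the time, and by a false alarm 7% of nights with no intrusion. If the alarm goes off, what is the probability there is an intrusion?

Let D = the rare event, + = positive/flagged.
P(D) = 1/800
P(+|D) = 96/100 = 24/25
P(+|D') = 7/100
P(+) = P(+|D)P(D) + P(+|D')P(D')
     = \frac{24}{25} × \frac{1}{800} + \frac{7}{100} × \frac{799}{800}
     = \frac{5689}{80000}
P(D|+) = P(+|D)P(D)/P(+) = \frac{96}{5689}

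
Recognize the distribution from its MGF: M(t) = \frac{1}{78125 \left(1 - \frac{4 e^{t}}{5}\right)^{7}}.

The MGF M(t) = \frac{1}{78125 \left(1 - \frac{4 e^{t}}{5}\right)^{7}} is the standard form for the NegativeBinomial distribution.
Comparing with the known MGF formula identifies: NegBin(r=7, p=1/5), X = failures before r-th success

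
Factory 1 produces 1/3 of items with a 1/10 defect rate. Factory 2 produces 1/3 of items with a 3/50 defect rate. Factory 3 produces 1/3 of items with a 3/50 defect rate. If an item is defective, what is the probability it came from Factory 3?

Using Bayes' theorem:
P(F1) = 1/3, P(D|F1) = 1/10
P(F2) = 1/3, P(D|F2) = 3/50
P(F3) = 1/3, P(D|F3) = 3/50
P(D) = P(D|F1)P(F1) + P(D|F2)P(F2) + P(D|F3)P(F3)
     = \frac{11}{150}
P(F3|D) = P(D|F3)P(F3) / P(D)
= \frac{3}{11}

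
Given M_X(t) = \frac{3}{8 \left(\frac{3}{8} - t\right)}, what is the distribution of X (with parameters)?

The MGF M(t) = \frac{3}{8 \left(\frac{3}{8} - t\right)} is the standard form for the Exponential distribution.
Comparing with the known MGF formula identifies: Exponential(rate λ=3/8)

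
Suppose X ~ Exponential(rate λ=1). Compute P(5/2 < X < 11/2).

P(5/2 < X < 11/2) = ∫_{5/2}^{11/2} f(x) dx
where f(x) = e^{- x}
= - \frac{1 - e^{3}}{e^{\frac{11}{2}}}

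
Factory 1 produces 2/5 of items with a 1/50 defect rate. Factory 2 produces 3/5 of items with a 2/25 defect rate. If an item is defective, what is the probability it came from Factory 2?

Using Bayes' theorem:
P(F1) = 2/5, P(D|F1) = 1/50
P(F2) = 3/5, P(D|F2) = 2/25
P(D) = P(D|F1)P(F1) + P(D|F2)P(F2)
     = \frac{7}{125}
P(F2|D) = P(D|F2)P(F2) / P(D)
= \frac{6}{7}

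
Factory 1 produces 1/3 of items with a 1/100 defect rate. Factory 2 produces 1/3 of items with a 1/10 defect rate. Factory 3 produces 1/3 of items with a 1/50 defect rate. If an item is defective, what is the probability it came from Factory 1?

Using Bayes' theorem:
P(F1) = 1/3, P(D|F1) = 1/100
P(F2) = 1/3, P(D|F2) = 1/10
P(F3) = 1/3, P(D|F3) = 1/50
P(D) = P(D|F1)P(F1) + P(D|F2)P(F2) + P(D|F3)P(F3)
     = \frac{13}{300}
P(F1|D) = P(D|F1)P(F1) / P(D)
= \frac{1}{13}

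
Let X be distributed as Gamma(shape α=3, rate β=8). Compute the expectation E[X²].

Using the identity E[X²] = Var(X) + (E[X])²:
E[X] = \frac{3}{8}
Var(X) = \frac{3}{64}
E[X²] = \frac{3}{64} + (\frac{3}{8})²
= \frac{3}{16}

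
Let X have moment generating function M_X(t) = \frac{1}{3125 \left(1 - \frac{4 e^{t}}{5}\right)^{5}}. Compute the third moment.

To find E[X^3], compute M^(3)(0):
M^(1)(t) = \frac{4 e^{t}}{3125 \left(1 - \frac{4 e^{t}}{5}\right)^{6}}
M^(2)(t) = \frac{4 e^{t}}{3125 \left(1 - \frac{4 e^{t}}{5}\right)^{6}} + \frac{96 e^{2 t}}{15625 \left(1 - \frac{4 e^{t}}{5}\right)^{7}}
M^(3)(t) = \frac{4 e^{t}}{3125 \left(1 - \frac{4 e^{t}}{5}\right)^{6}} + \frac{288 e^{2 t}}{15625 \left(1 - \frac{4 e^{t}}{5}\right)^{7}} + \frac{2688 e^{3 t}}{78125 \left(1 - \frac{4 e^{t}}{5}\right)^{8}}
M^(3)(0) = 14900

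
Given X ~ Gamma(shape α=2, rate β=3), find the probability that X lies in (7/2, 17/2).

P(7/2 < X < 17/2) = ∫_{7/2}^{17/2} f(x) dx
where f(x) = 9 x e^{- 3 x}
= \frac{-53 + 23 e^{15}}{2 e^{\frac{51}{2}}}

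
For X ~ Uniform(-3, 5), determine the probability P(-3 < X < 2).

P(-3 < X < 2) = ∫_{-3}^{2} f(x) dx
where f(x) = \frac{1}{8}
= \frac{5}{8}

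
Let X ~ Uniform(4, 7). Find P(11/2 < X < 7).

P(11/2 < X < 7) = ∫_{11/2}^{7} f(x) dx
where f(x) = \frac{1}{3}
= \frac{1}{2}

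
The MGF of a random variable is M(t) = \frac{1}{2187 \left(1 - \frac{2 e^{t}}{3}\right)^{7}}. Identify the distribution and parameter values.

The MGF M(t) = \frac{1}{2187 \left(1 - \frac{2 e^{t}}{3}\right)^{7}} is the standard form for the NegativeBinomial distribution.
Comparing with the known MGF formula identifies: NegBin(r=7, p=1/3), X = failures before r-th success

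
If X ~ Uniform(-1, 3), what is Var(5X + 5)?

For X ~ Uniform(-1, 3):
Var(X) = \frac{4}{3}
Var(5X + 5) = (5)² × Var(X) = 25 × \frac{4}{3} = \frac{100}{3}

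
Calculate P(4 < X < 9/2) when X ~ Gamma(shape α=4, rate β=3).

P(4 < X < 9/2) = ∫_{4}^{9/2} f(x) dx
where f(x) = \frac{27 x^{3} e^{- 3 x}}{2}
= - \frac{8251}{16 e^{\frac{27}{2}}} + \frac{373}{e^{12}}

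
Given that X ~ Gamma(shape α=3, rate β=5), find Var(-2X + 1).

For X ~ Gamma(shape α=3, rate β=5):
Var(X) = \frac{3}{25}
Var(-2X + 1) = (-2)² × Var(X) = 4 × \frac{3}{25} = \frac{12}{25}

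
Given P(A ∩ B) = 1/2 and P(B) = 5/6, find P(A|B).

P(A|B) = P(A ∩ B) / P(B)
= (1/2) / (5/6)
= 3/5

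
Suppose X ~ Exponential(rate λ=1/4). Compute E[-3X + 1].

For X ~ Exponential(rate λ=1/4):
E[X] = 4
E[-3X + 1] = -3 × E[X] + 1 = -11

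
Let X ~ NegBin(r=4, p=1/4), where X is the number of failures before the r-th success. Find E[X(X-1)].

E[X(X-1)] = E[X² - X] = E[X²] - E[X]
E[X] = 12
E[X²] = Var(X) + (E[X])² = 48 + (12)² = 192
E[X(X-1)] = 192 - 12 = 180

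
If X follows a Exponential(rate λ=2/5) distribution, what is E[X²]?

Using the identity E[X²] = Var(X) + (E[X])²:
E[X] = \frac{5}{2}
Var(X) = \frac{25}{4}
E[X²] = \frac{25}{4} + (\frac{5}{2})²
= \frac{25}{2}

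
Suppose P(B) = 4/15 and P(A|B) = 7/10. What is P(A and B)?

By definition, P(A|B) = P(A ∩ B) / P(B)
So P(A ∩ B) = P(A|B) × P(B)
= 7/10 × 4/15
= 14/75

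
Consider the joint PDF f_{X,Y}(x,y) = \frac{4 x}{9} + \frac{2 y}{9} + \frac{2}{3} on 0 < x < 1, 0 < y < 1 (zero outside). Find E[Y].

E[Y] = ∫_0^1 ∫_0^1 y × f(x,y) dx dy
= \frac{14}{27}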